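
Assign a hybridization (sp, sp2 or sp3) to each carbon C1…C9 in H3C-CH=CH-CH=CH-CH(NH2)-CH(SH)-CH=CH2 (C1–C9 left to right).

C1 (4 σ bonds) has steric number 4: sp3.
C2 carries 3 σ bonds, plus one π bond, giving a steric number of 3, so it is sp2.
C3 is sp2: 3 σ bonds, plus one π bond, 3 electron-density regions.
C4 is sp2: 3 σ bonds, plus one π bond, 3 electron-density regions.
C5 (3 σ bonds, plus one π bond) has steric number 3: sp2.
C6 has 4 σ bonds: steric number 4 → sp3.
C7 — 4 σ bonds. Steric number 4, so sp3.
C8 is sp2: 3 σ bonds, plus one π bond, 3 electron-density regions.
C9 carries 3 σ bonds, plus one π bond, giving a steric number of 3, so it is sp2.

C1 sp3, C2 sp2, C3 sp2, C4 sp2, C5 sp2, C6 sp3, C7 sp3, C8 sp2, C9 sp2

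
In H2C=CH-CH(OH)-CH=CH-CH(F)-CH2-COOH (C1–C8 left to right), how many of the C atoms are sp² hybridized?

5

C1: sp2 ✓
C2: sp2 ✓
C3: sp3
C4: sp2 ✓
C5: sp2 ✓
C6: sp3
C7: sp3
C8: sp2 ✓
C1, C2, C4, C5, C8 → 5 sp2 carbons.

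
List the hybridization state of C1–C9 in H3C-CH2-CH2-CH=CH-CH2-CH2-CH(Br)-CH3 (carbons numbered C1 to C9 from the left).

C1 sp3, C2 sp3, C3 sp3, C4 sp2, C5 sp2, C6 sp3, C7 sp3, C8 sp3, C9 sp3

C1 — 4 σ bonds. Steric number 4, so sp3.
C2 carries 4 σ bonds, giving a steric number of 4, so it is sp3.
C3: 4 σ bonds; 4 regions of electron density → sp3.
C4 has 3 σ bonds, plus one π bond: steric number 3 → sp2.
C5 (3 σ bonds, plus one π bond) has steric number 3: sp2.
C6 has 4 σ bonds: steric number 4 → sp3.
C7 has 4 σ bonds: steric number 4 → sp3.
C8 — 4 σ bonds. Steric number 4, so sp3.
C9 carries 4 σ bonds, giving a steric number of 4, so it is sp3.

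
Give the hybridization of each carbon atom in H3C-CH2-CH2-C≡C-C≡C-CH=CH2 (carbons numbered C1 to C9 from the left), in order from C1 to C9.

C1: 4 σ bonds; 4 regions of electron density → sp3.
C2: 4 σ bonds; 4 regions of electron density → sp3.
C3 is sp3: 4 σ bonds, 4 electron-density regions.
C4: 2 σ bonds, plus two π bonds; 2 regions of electron density → sp.
C5 has 2 σ bonds, plus two π bonds: steric number 2 → sp.
C6: 2 σ bonds, plus two π bonds; 2 regions of electron density → sp.
C7 — 2 σ bonds, plus two π bonds. Steric number 2, so sp.
C8 — 3 σ bonds, plus one π bond. Steric number 3, so sp2.
C9 carries 3 σ bonds, plus one π bond, giving a steric number of 3, so it is sp2.

C1 sp3, C2 sp3, C3 sp3, C4 sp, C5 sp, C6 sp, C7 sp, C8 sp2, C9 sp2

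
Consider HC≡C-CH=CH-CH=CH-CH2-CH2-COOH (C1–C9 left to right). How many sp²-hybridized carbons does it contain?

5

C1: sp
C2: sp
C3: sp2 ✓
C4: sp2 ✓
C5: sp2 ✓
C6: sp2 ✓
C7: sp3
C8: sp3
C9: sp2 ✓
C3, C4, C5, C6, C9 → 5 sp2 carbons.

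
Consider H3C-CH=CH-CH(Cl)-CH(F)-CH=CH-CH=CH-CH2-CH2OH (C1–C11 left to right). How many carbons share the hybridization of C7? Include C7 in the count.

C7 is sp2 (one π bond).
C1: sp3
C2: sp2 ✓
C3: sp2 ✓
C4: sp3
C5: sp3
C6: sp2 ✓
C7: sp2 ✓
C8: sp2 ✓
C9: sp2 ✓
C10: sp3
C11: sp3
6 carbons are sp2.

6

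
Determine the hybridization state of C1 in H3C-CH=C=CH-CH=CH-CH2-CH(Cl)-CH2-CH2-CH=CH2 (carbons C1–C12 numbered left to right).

C1: 4 σ bonds — 4 electron domains, sp3.

sp³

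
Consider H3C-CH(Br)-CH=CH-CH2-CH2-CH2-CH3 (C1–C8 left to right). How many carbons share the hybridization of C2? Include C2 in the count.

6

C2 is sp3 (only σ bonds).
C1: sp3 ✓
C2: sp3 ✓
C3: sp2
C4: sp2
C5: sp3 ✓
C6: sp3 ✓
C7: sp3 ✓
C8: sp3 ✓
6 carbons are sp3.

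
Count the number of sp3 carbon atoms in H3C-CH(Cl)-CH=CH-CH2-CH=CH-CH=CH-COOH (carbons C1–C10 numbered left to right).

3

C1: sp3 ✓
C2: sp3 ✓
C3: sp2
C4: sp2
C5: sp3 ✓
C6: sp2
C7: sp2
C8: sp2
C9: sp2
C10: sp2
C1, C2, C5 → 3 sp3 carbons.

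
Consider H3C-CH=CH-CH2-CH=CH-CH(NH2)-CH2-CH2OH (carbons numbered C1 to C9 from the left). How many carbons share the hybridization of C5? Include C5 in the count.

4

C5 is sp2 (one π bond).
C1: sp3
C2: sp2 ✓
C3: sp2 ✓
C4: sp3
C5: sp2 ✓
C6: sp2 ✓
C7: sp3
C8: sp3
C9: sp3
4 carbons are sp2.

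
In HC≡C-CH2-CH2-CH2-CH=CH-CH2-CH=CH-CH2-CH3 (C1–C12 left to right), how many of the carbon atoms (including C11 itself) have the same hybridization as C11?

6

C11 is sp3 (only σ bonds).
C1: sp
C2: sp
C3: sp3 ✓
C4: sp3 ✓
C5: sp3 ✓
C6: sp2
C7: sp2
C8: sp3 ✓
C9: sp2
C10: sp2
C11: sp3 ✓
C12: sp3 ✓
6 carbons are sp3.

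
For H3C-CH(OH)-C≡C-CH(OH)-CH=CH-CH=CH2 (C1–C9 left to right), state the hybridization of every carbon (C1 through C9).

C1 (4 σ bonds) has steric number 4: sp3.
C2 carries 4 σ bonds, giving a steric number of 4, so it is sp3.
C3 has 2 σ bonds, plus two π bonds: steric number 2 → sp.
C4 — 2 σ bonds, plus two π bonds. Steric number 2, so sp.
C5: 4 σ bonds; 4 regions of electron density → sp3.
C6 — 3 σ bonds, plus one π bond. Steric number 3, so sp2.
C7: 3 σ bonds, plus one π bond; 3 regions of electron density → sp2.
C8: 3 σ bonds, plus one π bond; 3 regions of electron density → sp2.
C9: 3 σ bonds, plus one π bond — 3 electron domains, sp2.

C1 sp3, C2 sp3, C3 sp, C4 sp, C5 sp3, C6 sp2, C7 sp2, C8 sp2, C9 sp2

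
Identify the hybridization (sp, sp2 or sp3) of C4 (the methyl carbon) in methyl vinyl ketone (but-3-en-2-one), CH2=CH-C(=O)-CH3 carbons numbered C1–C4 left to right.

sp3

C4 (the methyl carbon): 4 σ bonds — 4 electron domains, sp3.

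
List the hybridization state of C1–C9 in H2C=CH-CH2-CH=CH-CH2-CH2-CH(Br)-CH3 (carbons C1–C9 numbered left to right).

C1 has 3 σ bonds, plus one π bond: steric number 3 → sp2.
C2 is sp2: 3 σ bonds, plus one π bond, 3 electron-density regions.
C3 is sp3: 4 σ bonds, 4 electron-density regions.
C4 is sp2: 3 σ bonds, plus one π bond, 3 electron-density regions.
C5 has 3 σ bonds, plus one π bond: steric number 3 → sp2.
C6: 4 σ bonds; 4 regions of electron density → sp3.
C7 carries 4 σ bonds, giving a steric number of 4, so it is sp3.
C8: 4 σ bonds; 4 regions of electron density → sp3.
C9 has 4 σ bonds: steric number 4 → sp3.

C1 sp2, C2 sp2, C3 sp3, C4 sp2, C5 sp2, C6 sp3, C7 sp3, C8 sp3, C9 sp3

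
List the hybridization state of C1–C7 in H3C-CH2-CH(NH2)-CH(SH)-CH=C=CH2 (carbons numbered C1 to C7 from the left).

C1 sp3, C2 sp3, C3 sp3, C4 sp3, C5 sp2, C6 sp, C7 sp2

C1 (4 σ bonds) has steric number 4: sp3.
C2 is sp3: 4 σ bonds, 4 electron-density regions.
C3 carries 4 σ bonds, giving a steric number of 4, so it is sp3.
C4: 4 σ bonds; 4 regions of electron density → sp3.
C5: 3 σ bonds, plus one π bond; 3 regions of electron density → sp2.
C6: 2 σ bonds, plus two π bonds — 2 electron domains, sp.
C7: 3 σ bonds, plus one π bond — 3 electron domains, sp2.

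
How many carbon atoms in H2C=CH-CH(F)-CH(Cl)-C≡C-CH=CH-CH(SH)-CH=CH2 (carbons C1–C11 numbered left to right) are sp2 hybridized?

6

C1: sp2 ✓
C2: sp2 ✓
C3: sp3
C4: sp3
C5: sp
C6: sp
C7: sp2 ✓
C8: sp2 ✓
C9: sp3
C10: sp2 ✓
C11: sp2 ✓
C1, C2, C7, C8, C10, C11 → 6 sp2 carbons.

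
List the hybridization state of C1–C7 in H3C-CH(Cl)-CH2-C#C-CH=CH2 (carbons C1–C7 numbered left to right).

C1 sp3, C2 sp3, C3 sp3, C4 sp, C5 sp, C6 sp2, C7 sp2

C1 is sp3: 4 σ bonds, 4 electron-density regions.
C2 — 4 σ bonds. Steric number 4, so sp3.
C3: 4 σ bonds — 4 electron domains, sp3.
C4 (2 σ bonds, plus two π bonds) has steric number 2: sp.
C5 has 2 σ bonds, plus two π bonds: steric number 2 → sp.
C6 — 3 σ bonds, plus one π bond. Steric number 3, so sp2.
C7 — 3 σ bonds, plus one π bond. Steric number 3, so sp2.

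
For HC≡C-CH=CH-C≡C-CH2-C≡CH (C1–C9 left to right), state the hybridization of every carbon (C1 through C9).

C1 sp, C2 sp, C3 sp2, C4 sp2, C5 sp, C6 sp, C7 sp3, C8 sp, C9 sp

C1 is sp: 2 σ bonds, plus two π bonds, 2 electron-density regions.
C2 — 2 σ bonds, plus two π bonds. Steric number 2, so sp.
C3 (3 σ bonds, plus one π bond) has steric number 3: sp2.
C4: 3 σ bonds, plus one π bond; 3 regions of electron density → sp2.
C5 is sp: 2 σ bonds, plus two π bonds, 2 electron-density regions.
C6 has 2 σ bonds, plus two π bonds: steric number 2 → sp.
C7 (4 σ bonds) has steric number 4: sp3.
C8 — 2 σ bonds, plus two π bonds. Steric number 2, so sp.
C9 has 2 σ bonds, plus two π bonds: steric number 2 → sp.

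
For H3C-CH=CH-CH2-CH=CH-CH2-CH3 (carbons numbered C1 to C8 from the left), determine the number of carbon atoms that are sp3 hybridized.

4

C1: sp3 ✓
C2: sp2
C3: sp2
C4: sp3 ✓
C5: sp2
C6: sp2
C7: sp3 ✓
C8: sp3 ✓
C1, C4, C7, C8 → 4 sp3 carbons.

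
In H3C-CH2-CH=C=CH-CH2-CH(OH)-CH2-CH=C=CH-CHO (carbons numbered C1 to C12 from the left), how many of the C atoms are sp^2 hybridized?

C1: sp3
C2: sp3
C3: sp2 ✓
C4: sp
C5: sp2 ✓
C6: sp3
C7: sp3
C8: sp3
C9: sp2 ✓
C10: sp
C11: sp2 ✓
C12: sp2 ✓
C3, C5, C9, C11, C12 → 5 sp2 carbons.

5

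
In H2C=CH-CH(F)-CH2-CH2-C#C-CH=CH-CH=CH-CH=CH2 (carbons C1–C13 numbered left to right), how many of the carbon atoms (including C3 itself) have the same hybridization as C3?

3

C3 is sp3 (only σ bonds).
C1: sp2
C2: sp2
C3: sp3 ✓
C4: sp3 ✓
C5: sp3 ✓
C6: sp
C7: sp
C8: sp2
C9: sp2
C10: sp2
C11: sp2
C12: sp2
C13: sp2
3 carbons are sp3.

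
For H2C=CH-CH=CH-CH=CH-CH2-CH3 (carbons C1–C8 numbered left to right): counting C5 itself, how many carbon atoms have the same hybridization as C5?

C5 is sp2 (one π bond).
C1: sp2 ✓
C2: sp2 ✓
C3: sp2 ✓
C4: sp2 ✓
C5: sp2 ✓
C6: sp2 ✓
C7: sp3
C8: sp3
6 carbons are sp2.

6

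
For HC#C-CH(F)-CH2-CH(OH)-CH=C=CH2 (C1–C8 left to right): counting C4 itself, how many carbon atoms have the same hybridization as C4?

C4 is sp3 (only σ bonds).
C1: sp
C2: sp
C3: sp3 ✓
C4: sp3 ✓
C5: sp3 ✓
C6: sp2
C7: sp
C8: sp2
3 carbons are sp3.

3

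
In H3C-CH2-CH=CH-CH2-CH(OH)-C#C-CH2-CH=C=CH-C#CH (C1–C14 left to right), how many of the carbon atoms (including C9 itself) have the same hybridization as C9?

C9 is sp3 (only σ bonds).
C1: sp3 ✓
C2: sp3 ✓
C3: sp2
C4: sp2
C5: sp3 ✓
C6: sp3 ✓
C7: sp
C8: sp
C9: sp3 ✓
C10: sp2
C11: sp
C12: sp2
C13: sp
C14: sp
5 carbons are sp3.

5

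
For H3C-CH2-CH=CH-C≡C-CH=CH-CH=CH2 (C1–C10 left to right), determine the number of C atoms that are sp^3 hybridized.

2

C1: sp3 ✓
C2: sp3 ✓
C3: sp2
C4: sp2
C5: sp
C6: sp
C7: sp2
C8: sp2
C9: sp2
C10: sp2
C1, C2 → 2 sp3 carbons.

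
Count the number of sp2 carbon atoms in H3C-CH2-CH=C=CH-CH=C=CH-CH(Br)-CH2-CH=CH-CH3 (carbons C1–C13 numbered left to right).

C1: sp3
C2: sp3
C3: sp2 ✓
C4: sp
C5: sp2 ✓
C6: sp2 ✓
C7: sp
C8: sp2 ✓
C9: sp3
C10: sp3
C11: sp2 ✓
C12: sp2 ✓
C13: sp3
C3, C5, C6, C8, C11, C12 → 6 sp2 carbons.

6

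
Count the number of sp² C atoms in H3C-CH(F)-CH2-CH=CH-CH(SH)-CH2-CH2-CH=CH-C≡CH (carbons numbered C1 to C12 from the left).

4

C1: sp3
C2: sp3
C3: sp3
C4: sp2 ✓
C5: sp2 ✓
C6: sp3
C7: sp3
C8: sp3
C9: sp2 ✓
C10: sp2 ✓
C11: sp
C12: sp
C4, C5, C9, C10 → 4 sp2 carbons.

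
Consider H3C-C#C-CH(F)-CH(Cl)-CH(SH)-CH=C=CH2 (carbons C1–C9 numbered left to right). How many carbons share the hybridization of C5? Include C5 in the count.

C5 is sp3 (only σ bonds).
C1: sp3 ✓
C2: sp
C3: sp
C4: sp3 ✓
C5: sp3 ✓
C6: sp3 ✓
C7: sp2
C8: sp
C9: sp2
4 carbons are sp3.

4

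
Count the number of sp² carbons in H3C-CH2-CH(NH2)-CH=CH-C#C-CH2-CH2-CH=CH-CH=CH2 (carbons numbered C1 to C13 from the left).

6

C1: sp3
C2: sp3
C3: sp3
C4: sp2 ✓
C5: sp2 ✓
C6: sp
C7: sp
C8: sp3
C9: sp3
C10: sp2 ✓
C11: sp2 ✓
C12: sp2 ✓
C13: sp2 ✓
C4, C5, C10, C11, C12, C13 → 6 sp2 carbons.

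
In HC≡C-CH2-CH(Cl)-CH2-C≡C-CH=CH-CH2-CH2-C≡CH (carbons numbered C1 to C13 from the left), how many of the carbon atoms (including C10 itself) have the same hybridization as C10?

C10 is sp3 (only σ bonds).
C1: sp
C2: sp
C3: sp3 ✓
C4: sp3 ✓
C5: sp3 ✓
C6: sp
C7: sp
C8: sp2
C9: sp2
C10: sp3 ✓
C11: sp3 ✓
C12: sp
C13: sp
5 carbons are sp3.

5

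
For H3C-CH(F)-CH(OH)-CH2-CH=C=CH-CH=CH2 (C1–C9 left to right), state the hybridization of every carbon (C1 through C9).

C1 sp3, C2 sp3, C3 sp3, C4 sp3, C5 sp2, C6 sp, C7 sp2, C8 sp2, C9 sp2

C1: 4 σ bonds — 4 electron domains, sp3.
C2: 4 σ bonds; 4 regions of electron density → sp3.
C3 has 4 σ bonds: steric number 4 → sp3.
C4 has 4 σ bonds: steric number 4 → sp3.
C5 has 3 σ bonds, plus one π bond: steric number 3 → sp2.
C6 is sp: 2 σ bonds, plus two π bonds, 2 electron-density regions.
C7 — 3 σ bonds, plus one π bond. Steric number 3, so sp2.
C8 is sp2: 3 σ bonds, plus one π bond, 3 electron-density regions.
C9 is sp2: 3 σ bonds, plus one π bond, 3 electron-density regions.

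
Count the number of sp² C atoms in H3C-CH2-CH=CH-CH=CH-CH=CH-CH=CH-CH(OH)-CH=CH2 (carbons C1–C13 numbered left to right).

10

C1: sp3
C2: sp3
C3: sp2 ✓
C4: sp2 ✓
C5: sp2 ✓
C6: sp2 ✓
C7: sp2 ✓
C8: sp2 ✓
C9: sp2 ✓
C10: sp2 ✓
C11: sp3
C12: sp2 ✓
C13: sp2 ✓
C3, C4, C5, C6, C7, C8, C9, C10, C12, C13 → 10 sp2 carbons.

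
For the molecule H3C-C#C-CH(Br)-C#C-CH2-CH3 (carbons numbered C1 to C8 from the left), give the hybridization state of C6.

C6 is sp: 2 σ bonds, plus two π bonds, 2 electron-density regions.

sp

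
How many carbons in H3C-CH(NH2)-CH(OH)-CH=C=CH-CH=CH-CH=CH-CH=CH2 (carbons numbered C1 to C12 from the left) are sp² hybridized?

8

C1: sp3
C2: sp3
C3: sp3
C4: sp2 ✓
C5: sp
C6: sp2 ✓
C7: sp2 ✓
C8: sp2 ✓
C9: sp2 ✓
C10: sp2 ✓
C11: sp2 ✓
C12: sp2 ✓
C4, C6, C7, C8, C9, C10, C11, C12 → 8 sp2 carbons.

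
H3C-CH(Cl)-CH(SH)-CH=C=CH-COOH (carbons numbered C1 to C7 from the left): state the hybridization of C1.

C1 carries 4 σ bonds, giving a steric number of 4, so it is sp3.

sp³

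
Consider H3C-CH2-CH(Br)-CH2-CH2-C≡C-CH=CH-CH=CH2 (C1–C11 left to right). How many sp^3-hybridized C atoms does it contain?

5

C1: sp3 ✓
C2: sp3 ✓
C3: sp3 ✓
C4: sp3 ✓
C5: sp3 ✓
C6: sp
C7: sp
C8: sp2
C9: sp2
C10: sp2
C11: sp2
C1, C2, C3, C4, C5 → 5 sp3 carbons.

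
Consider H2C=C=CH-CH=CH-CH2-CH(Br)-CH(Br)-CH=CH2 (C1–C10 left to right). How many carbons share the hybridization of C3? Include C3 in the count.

6

C3 is sp2 (one π bond).
C1: sp2 ✓
C2: sp
C3: sp2 ✓
C4: sp2 ✓
C5: sp2 ✓
C6: sp3
C7: sp3
C8: sp3
C9: sp2 ✓
C10: sp2 ✓
6 carbons are sp2.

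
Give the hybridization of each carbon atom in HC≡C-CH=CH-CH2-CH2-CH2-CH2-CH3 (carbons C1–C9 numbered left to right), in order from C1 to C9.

C1: 2 σ bonds, plus two π bonds; 2 regions of electron density → sp.
C2: 2 σ bonds, plus two π bonds — 2 electron domains, sp.
C3 (3 σ bonds, plus one π bond) has steric number 3: sp2.
C4 is sp2: 3 σ bonds, plus one π bond, 3 electron-density regions.
C5 is sp3: 4 σ bonds, 4 electron-density regions.
C6: 4 σ bonds — 4 electron domains, sp3.
C7 is sp3: 4 σ bonds, 4 electron-density regions.
C8 carries 4 σ bonds, giving a steric number of 4, so it is sp3.
C9: 4 σ bonds; 4 regions of electron density → sp3.

C1 sp, C2 sp, C3 sp2, C4 sp2, C5 sp3, C6 sp3, C7 sp3, C8 sp3, C9 sp3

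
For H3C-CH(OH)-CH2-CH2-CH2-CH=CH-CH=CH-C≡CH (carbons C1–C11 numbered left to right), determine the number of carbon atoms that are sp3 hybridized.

C1: sp3 ✓
C2: sp3 ✓
C3: sp3 ✓
C4: sp3 ✓
C5: sp3 ✓
C6: sp2
C7: sp2
C8: sp2
C9: sp2
C10: sp
C11: sp
C1, C2, C3, C4, C5 → 5 sp3 carbons.

5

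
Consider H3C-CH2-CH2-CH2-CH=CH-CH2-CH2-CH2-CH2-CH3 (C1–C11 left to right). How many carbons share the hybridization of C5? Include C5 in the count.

C5 is sp2 (one π bond).
C1: sp3
C2: sp3
C3: sp3
C4: sp3
C5: sp2 ✓
C6: sp2 ✓
C7: sp3
C8: sp3
C9: sp3
C10: sp3
C11: sp3
2 carbons are sp2.

2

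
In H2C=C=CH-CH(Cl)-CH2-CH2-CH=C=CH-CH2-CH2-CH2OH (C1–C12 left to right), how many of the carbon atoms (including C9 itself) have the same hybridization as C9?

4

C9 is sp2 (one π bond).
C1: sp2 ✓
C2: sp
C3: sp2 ✓
C4: sp3
C5: sp3
C6: sp3
C7: sp2 ✓
C8: sp
C9: sp2 ✓
C10: sp3
C11: sp3
C12: sp3
4 carbons are sp2.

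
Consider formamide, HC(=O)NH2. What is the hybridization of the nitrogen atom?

Amide resonance delocalises the N lone pair; N is planar sp2.

sp^2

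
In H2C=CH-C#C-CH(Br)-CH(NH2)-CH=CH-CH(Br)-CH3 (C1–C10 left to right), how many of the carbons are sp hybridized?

2

C1: sp2
C2: sp2
C3: sp ✓
C4: sp ✓
C5: sp3
C6: sp3
C7: sp2
C8: sp2
C9: sp3
C10: sp3
C3, C4 → 2 sp carbons.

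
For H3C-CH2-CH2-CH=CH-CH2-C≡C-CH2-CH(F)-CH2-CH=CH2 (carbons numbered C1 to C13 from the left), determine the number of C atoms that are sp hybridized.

2

C1: sp3
C2: sp3
C3: sp3
C4: sp2
C5: sp2
C6: sp3
C7: sp ✓
C8: sp ✓
C9: sp3
C10: sp3
C11: sp3
C12: sp2
C13: sp2
C7, C8 → 2 sp carbons.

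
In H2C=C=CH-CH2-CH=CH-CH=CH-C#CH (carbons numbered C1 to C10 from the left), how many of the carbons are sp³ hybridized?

1

C1: sp2
C2: sp
C3: sp2
C4: sp3 ✓
C5: sp2
C6: sp2
C7: sp2
C8: sp2
C9: sp
C10: sp
C4 → 1 sp3 carbon.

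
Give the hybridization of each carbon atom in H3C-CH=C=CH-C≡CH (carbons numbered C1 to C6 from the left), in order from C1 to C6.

C1 sp3, C2 sp2, C3 sp, C4 sp2, C5 sp, C6 sp

C1: 4 σ bonds — 4 electron domains, sp3.
C2: 3 σ bonds, plus one π bond; 3 regions of electron density → sp2.
C3: 2 σ bonds, plus two π bonds; 2 regions of electron density → sp.
C4 (3 σ bonds, plus one π bond) has steric number 3: sp2.
C5: 2 σ bonds, plus two π bonds — 2 electron domains, sp.
C6 is sp: 2 σ bonds, plus two π bonds, 2 electron-density regions.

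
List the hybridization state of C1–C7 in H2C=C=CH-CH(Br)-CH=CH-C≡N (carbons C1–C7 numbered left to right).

C1 is sp2: 3 σ bonds, plus one π bond, 3 electron-density regions.
C2 has 2 σ bonds, plus two π bonds: steric number 2 → sp.
C3: 3 σ bonds, plus one π bond — 3 electron domains, sp2.
C4 carries 4 σ bonds, giving a steric number of 4, so it is sp3.
C5: 3 σ bonds, plus one π bond — 3 electron domains, sp2.
C6: 3 σ bonds, plus one π bond — 3 electron domains, sp2.
C7 (2 σ bonds, plus two π bonds) has steric number 2: sp.

C1 sp2, C2 sp, C3 sp2, C4 sp3, C5 sp2, C6 sp2, C7 sp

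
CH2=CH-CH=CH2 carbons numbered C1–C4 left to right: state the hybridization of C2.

sp²

C2 has 3 σ bonds, plus one π bond: steric number 3 → sp2.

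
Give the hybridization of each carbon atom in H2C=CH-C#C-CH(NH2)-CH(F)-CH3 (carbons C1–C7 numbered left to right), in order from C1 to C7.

C1 sp2, C2 sp2, C3 sp, C4 sp, C5 sp3, C6 sp3, C7 sp3

C1: 3 σ bonds, plus one π bond — 3 electron domains, sp2.
C2 — 3 σ bonds, plus one π bond. Steric number 3, so sp2.
C3 has 2 σ bonds, plus two π bonds: steric number 2 → sp.
C4 has 2 σ bonds, plus two π bonds: steric number 2 → sp.
C5 — 4 σ bonds. Steric number 4, so sp3.
C6 — 4 σ bonds. Steric number 4, so sp3.
C7 has 4 σ bonds: steric number 4 → sp3.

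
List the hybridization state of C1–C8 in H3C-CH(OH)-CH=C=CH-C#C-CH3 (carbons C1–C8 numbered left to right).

C1 sp3, C2 sp3, C3 sp2, C4 sp, C5 sp2, C6 sp, C7 sp, C8 sp3

C1 has 4 σ bonds: steric number 4 → sp3.
C2 carries 4 σ bonds, giving a steric number of 4, so it is sp3.
C3 is sp2: 3 σ bonds, plus one π bond, 3 electron-density regions.
C4 — 2 σ bonds, plus two π bonds. Steric number 2, so sp.
C5: 3 σ bonds, plus one π bond; 3 regions of electron density → sp2.
C6 is sp: 2 σ bonds, plus two π bonds, 2 electron-density regions.
C7: 2 σ bonds, plus two π bonds — 2 electron domains, sp.
C8 carries 4 σ bonds, giving a steric number of 4, so it is sp3.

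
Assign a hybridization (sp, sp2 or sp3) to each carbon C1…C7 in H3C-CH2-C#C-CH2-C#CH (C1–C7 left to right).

C1 sp3, C2 sp3, C3 sp, C4 sp, C5 sp3, C6 sp, C7 sp

C1 is sp3: 4 σ bonds, 4 electron-density regions.
C2 — 4 σ bonds. Steric number 4, so sp3.
C3: 2 σ bonds, plus two π bonds — 2 electron domains, sp.
C4: 2 σ bonds, plus two π bonds — 2 electron domains, sp.
C5: 4 σ bonds — 4 electron domains, sp3.
C6: 2 σ bonds, plus two π bonds — 2 electron domains, sp.
C7: 2 σ bonds, plus two π bonds; 2 regions of electron density → sp.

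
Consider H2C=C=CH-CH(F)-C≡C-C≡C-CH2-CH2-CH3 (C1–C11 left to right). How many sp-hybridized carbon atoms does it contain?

5

C1: sp2
C2: sp ✓
C3: sp2
C4: sp3
C5: sp ✓
C6: sp ✓
C7: sp ✓
C8: sp ✓
C9: sp3
C10: sp3
C11: sp3
C2, C5, C6, C7, C8 → 5 sp carbons.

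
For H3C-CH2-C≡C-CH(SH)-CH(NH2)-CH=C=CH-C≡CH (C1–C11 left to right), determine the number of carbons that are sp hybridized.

C1: sp3
C2: sp3
C3: sp ✓
C4: sp ✓
C5: sp3
C6: sp3
C7: sp2
C8: sp ✓
C9: sp2
C10: sp ✓
C11: sp ✓
C3, C4, C8, C10, C11 → 5 sp carbons.

5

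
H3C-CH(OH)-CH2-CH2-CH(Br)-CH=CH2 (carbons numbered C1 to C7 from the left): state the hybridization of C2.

sp^3

C2 is sp3: 4 σ bonds, 4 electron-density regions.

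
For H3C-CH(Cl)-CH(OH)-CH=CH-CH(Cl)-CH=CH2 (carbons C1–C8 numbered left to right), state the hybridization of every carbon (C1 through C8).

C1 sp3, C2 sp3, C3 sp3, C4 sp2, C5 sp2, C6 sp3, C7 sp2, C8 sp2

C1 — 4 σ bonds. Steric number 4, so sp3.
C2 (4 σ bonds) has steric number 4: sp3.
C3 carries 4 σ bonds, giving a steric number of 4, so it is sp3.
C4 (3 σ bonds, plus one π bond) has steric number 3: sp2.
C5 has 3 σ bonds, plus one π bond: steric number 3 → sp2.
C6 (4 σ bonds) has steric number 4: sp3.
C7: 3 σ bonds, plus one π bond; 3 regions of electron density → sp2.
C8: 3 σ bonds, plus one π bond; 3 regions of electron density → sp2.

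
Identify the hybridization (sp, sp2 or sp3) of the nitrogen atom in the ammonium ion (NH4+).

sp³

Four σ bonds, no lone pair → sp3, tetrahedral.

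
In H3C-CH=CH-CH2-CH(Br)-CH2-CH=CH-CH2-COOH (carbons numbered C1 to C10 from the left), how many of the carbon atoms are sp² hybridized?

5

C1: sp3
C2: sp2 ✓
C3: sp2 ✓
C4: sp3
C5: sp3
C6: sp3
C7: sp2 ✓
C8: sp2 ✓
C9: sp3
C10: sp2 ✓
C2, C3, C7, C8, C10 → 5 sp2 carbons.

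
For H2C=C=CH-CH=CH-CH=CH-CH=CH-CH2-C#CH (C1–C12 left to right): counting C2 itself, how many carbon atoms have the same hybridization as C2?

C2 is sp (two π bonds).
C1: sp2
C2: sp ✓
C3: sp2
C4: sp2
C5: sp2
C6: sp2
C7: sp2
C8: sp2
C9: sp2
C10: sp3
C11: sp ✓
C12: sp ✓
3 carbons are sp.

3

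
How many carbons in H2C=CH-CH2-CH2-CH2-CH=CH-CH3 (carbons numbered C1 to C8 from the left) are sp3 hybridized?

C1: sp2
C2: sp2
C3: sp3 ✓
C4: sp3 ✓
C5: sp3 ✓
C6: sp2
C7: sp2
C8: sp3 ✓
C3, C4, C5, C8 → 4 sp3 carbons.

4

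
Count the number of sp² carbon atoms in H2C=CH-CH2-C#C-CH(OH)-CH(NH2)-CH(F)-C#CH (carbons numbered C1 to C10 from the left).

2

C1: sp2 ✓
C2: sp2 ✓
C3: sp3
C4: sp
C5: sp
C6: sp3
C7: sp3
C8: sp3
C9: sp
C10: sp
C1, C2 → 2 sp2 carbons.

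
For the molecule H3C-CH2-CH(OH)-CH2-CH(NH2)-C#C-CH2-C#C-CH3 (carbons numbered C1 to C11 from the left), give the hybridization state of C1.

sp^3

C1: 4 σ bonds — 4 electron domains, sp3.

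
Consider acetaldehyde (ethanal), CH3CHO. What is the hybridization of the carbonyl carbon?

sp^2

The carbonyl carbon carries 3 σ bonds, plus one π bond, giving a steric number of 3, so it is sp2.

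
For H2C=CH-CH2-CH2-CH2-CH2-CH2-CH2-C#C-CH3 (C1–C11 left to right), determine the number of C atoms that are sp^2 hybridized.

C1: sp2 ✓
C2: sp2 ✓
C3: sp3
C4: sp3
C5: sp3
C6: sp3
C7: sp3
C8: sp3
C9: sp
C10: sp
C11: sp3
C1, C2 → 2 sp2 carbons.

2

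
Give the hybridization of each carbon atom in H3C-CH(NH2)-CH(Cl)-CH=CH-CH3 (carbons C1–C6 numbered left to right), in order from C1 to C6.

C1 — 4 σ bonds. Steric number 4, so sp3.
C2: 4 σ bonds; 4 regions of electron density → sp3.
C3 is sp3: 4 σ bonds, 4 electron-density regions.
C4 — 3 σ bonds, plus one π bond. Steric number 3, so sp2.
C5 (3 σ bonds, plus one π bond) has steric number 3: sp2.
C6 carries 4 σ bonds, giving a steric number of 4, so it is sp3.

C1 sp3, C2 sp3, C3 sp3, C4 sp2, C5 sp2, C6 sp3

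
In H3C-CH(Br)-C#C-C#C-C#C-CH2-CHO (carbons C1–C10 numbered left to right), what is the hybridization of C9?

sp³

C9: 4 σ bonds; 4 regions of electron density → sp3.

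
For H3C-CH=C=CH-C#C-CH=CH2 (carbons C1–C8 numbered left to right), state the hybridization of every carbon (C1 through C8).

C1: 4 σ bonds — 4 electron domains, sp3.
C2 (3 σ bonds, plus one π bond) has steric number 3: sp2.
C3 — 2 σ bonds, plus two π bonds. Steric number 2, so sp.
C4: 3 σ bonds, plus one π bond — 3 electron domains, sp2.
C5 — 2 σ bonds, plus two π bonds. Steric number 2, so sp.
C6 is sp: 2 σ bonds, plus two π bonds, 2 electron-density regions.
C7 has 3 σ bonds, plus one π bond: steric number 3 → sp2.
C8 (3 σ bonds, plus one π bond) has steric number 3: sp2.

C1 sp3, C2 sp2, C3 sp, C4 sp2, C5 sp, C6 sp, C7 sp2, C8 sp2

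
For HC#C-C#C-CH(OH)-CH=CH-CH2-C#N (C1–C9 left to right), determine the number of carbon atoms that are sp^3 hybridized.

2

C1: sp
C2: sp
C3: sp
C4: sp
C5: sp3 ✓
C6: sp2
C7: sp2
C8: sp3 ✓
C9: sp
C5, C8 → 2 sp3 carbons.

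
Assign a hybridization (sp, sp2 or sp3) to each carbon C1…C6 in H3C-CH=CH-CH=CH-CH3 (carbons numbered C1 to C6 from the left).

C1 — 4 σ bonds. Steric number 4, so sp3.
C2 is sp2: 3 σ bonds, plus one π bond, 3 electron-density regions.
C3 has 3 σ bonds, plus one π bond: steric number 3 → sp2.
C4 (3 σ bonds, plus one π bond) has steric number 3: sp2.
C5: 3 σ bonds, plus one π bond — 3 electron domains, sp2.
C6 — 4 σ bonds. Steric number 4, so sp3.

C1 sp3, C2 sp2, C3 sp2, C4 sp2, C5 sp2, C6 sp3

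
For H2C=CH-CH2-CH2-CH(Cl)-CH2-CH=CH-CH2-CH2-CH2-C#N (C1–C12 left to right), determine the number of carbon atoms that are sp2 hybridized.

4

C1: sp2 ✓
C2: sp2 ✓
C3: sp3
C4: sp3
C5: sp3
C6: sp3
C7: sp2 ✓
C8: sp2 ✓
C9: sp3
C10: sp3
C11: sp3
C12: sp
C1, C2, C7, C8 → 4 sp2 carbons.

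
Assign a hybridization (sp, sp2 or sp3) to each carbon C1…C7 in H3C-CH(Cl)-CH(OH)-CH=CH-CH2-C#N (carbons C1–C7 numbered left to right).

C1: 4 σ bonds — 4 electron domains, sp3.
C2 is sp3: 4 σ bonds, 4 electron-density regions.
C3 — 4 σ bonds. Steric number 4, so sp3.
C4 carries 3 σ bonds, plus one π bond, giving a steric number of 3, so it is sp2.
C5: 3 σ bonds, plus one π bond — 3 electron domains, sp2.
C6: 4 σ bonds; 4 regions of electron density → sp3.
C7: 2 σ bonds, plus two π bonds — 2 electron domains, sp.

C1 sp3, C2 sp3, C3 sp3, C4 sp2, C5 sp2, C6 sp3, C7 sp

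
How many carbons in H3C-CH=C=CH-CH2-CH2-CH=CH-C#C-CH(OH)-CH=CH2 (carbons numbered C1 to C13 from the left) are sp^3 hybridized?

C1: sp3 ✓
C2: sp2
C3: sp
C4: sp2
C5: sp3 ✓
C6: sp3 ✓
C7: sp2
C8: sp2
C9: sp
C10: sp
C11: sp3 ✓
C12: sp2
C13: sp2
C1, C5, C6, C11 → 4 sp3 carbons.

4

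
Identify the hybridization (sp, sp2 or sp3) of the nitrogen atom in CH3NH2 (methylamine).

Three σ bonds + one lone pair = steric number 4 → sp3.

sp3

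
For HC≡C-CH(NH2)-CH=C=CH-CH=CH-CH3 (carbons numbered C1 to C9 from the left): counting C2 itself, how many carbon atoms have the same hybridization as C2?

3

C2 is sp (two π bonds).
C1: sp ✓
C2: sp ✓
C3: sp3
C4: sp2
C5: sp ✓
C6: sp2
C7: sp2
C8: sp2
C9: sp3
3 carbons are sp.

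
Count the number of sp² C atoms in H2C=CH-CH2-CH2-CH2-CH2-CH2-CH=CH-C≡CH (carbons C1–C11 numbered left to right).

C1: sp2 ✓
C2: sp2 ✓
C3: sp3
C4: sp3
C5: sp3
C6: sp3
C7: sp3
C8: sp2 ✓
C9: sp2 ✓
C10: sp
C11: sp
C1, C2, C8, C9 → 4 sp2 carbons.

4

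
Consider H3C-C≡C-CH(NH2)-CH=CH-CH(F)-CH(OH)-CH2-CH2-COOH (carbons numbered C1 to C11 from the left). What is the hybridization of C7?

C7 — 4 σ bonds. Steric number 4, so sp3.

sp^3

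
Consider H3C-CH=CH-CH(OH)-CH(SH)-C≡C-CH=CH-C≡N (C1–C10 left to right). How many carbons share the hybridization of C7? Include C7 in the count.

C7 is sp (two π bonds).
C1: sp3
C2: sp2
C3: sp2
C4: sp3
C5: sp3
C6: sp ✓
C7: sp ✓
C8: sp2
C9: sp2
C10: sp ✓
3 carbons are sp.

3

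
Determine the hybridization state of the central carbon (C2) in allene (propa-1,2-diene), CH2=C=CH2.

Two σ bonds and two π bonds (one to each neighbour) → sp.

sp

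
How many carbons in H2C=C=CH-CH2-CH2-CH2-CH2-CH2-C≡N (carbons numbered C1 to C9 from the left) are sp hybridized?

C1: sp2
C2: sp ✓
C3: sp2
C4: sp3
C5: sp3
C6: sp3
C7: sp3
C8: sp3
C9: sp ✓
C2, C9 → 2 sp carbons.

2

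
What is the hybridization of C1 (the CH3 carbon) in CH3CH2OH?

C1 (the CH3 carbon) — 4 σ bonds. Steric number 4, so sp3.

sp³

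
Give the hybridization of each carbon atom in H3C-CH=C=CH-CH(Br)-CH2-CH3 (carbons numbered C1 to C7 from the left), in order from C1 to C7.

C1: 4 σ bonds; 4 regions of electron density → sp3.
C2: 3 σ bonds, plus one π bond; 3 regions of electron density → sp2.
C3 — 2 σ bonds, plus two π bonds. Steric number 2, so sp.
C4: 3 σ bonds, plus one π bond — 3 electron domains, sp2.
C5 (4 σ bonds) has steric number 4: sp3.
C6 is sp3: 4 σ bonds, 4 electron-density regions.
C7 — 4 σ bonds. Steric number 4, so sp3.

C1 sp3, C2 sp2, C3 sp, C4 sp2, C5 sp3, C6 sp3, C7 sp3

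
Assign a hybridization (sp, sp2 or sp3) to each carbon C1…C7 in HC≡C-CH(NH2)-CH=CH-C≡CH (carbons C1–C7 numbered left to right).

C1 sp, C2 sp, C3 sp3, C4 sp2, C5 sp2, C6 sp, C7 sp

C1 carries 2 σ bonds, plus two π bonds, giving a steric number of 2, so it is sp.
C2 — 2 σ bonds, plus two π bonds. Steric number 2, so sp.
C3 (4 σ bonds) has steric number 4: sp3.
C4 is sp2: 3 σ bonds, plus one π bond, 3 electron-density regions.
C5 has 3 σ bonds, plus one π bond: steric number 3 → sp2.
C6 has 2 σ bonds, plus two π bonds: steric number 2 → sp.
C7 carries 2 σ bonds, plus two π bonds, giving a steric number of 2, so it is sp.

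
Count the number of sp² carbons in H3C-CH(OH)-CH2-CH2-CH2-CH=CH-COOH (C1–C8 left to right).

C1: sp3
C2: sp3
C3: sp3
C4: sp3
C5: sp3
C6: sp2 ✓
C7: sp2 ✓
C8: sp2 ✓
C6, C7, C8 → 3 sp2 carbons.

3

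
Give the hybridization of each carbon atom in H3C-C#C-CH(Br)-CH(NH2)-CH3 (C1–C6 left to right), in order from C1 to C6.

C1 sp3, C2 sp, C3 sp, C4 sp3, C5 sp3, C6 sp3

C1: 4 σ bonds; 4 regions of electron density → sp3.
C2 is sp: 2 σ bonds, plus two π bonds, 2 electron-density regions.
C3: 2 σ bonds, plus two π bonds — 2 electron domains, sp.
C4 — 4 σ bonds. Steric number 4, so sp3.
C5 — 4 σ bonds. Steric number 4, so sp3.
C6: 4 σ bonds; 4 regions of electron density → sp3.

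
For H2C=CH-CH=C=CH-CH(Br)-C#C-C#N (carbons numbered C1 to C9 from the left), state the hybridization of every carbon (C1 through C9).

C1: 3 σ bonds, plus one π bond — 3 electron domains, sp2.
C2: 3 σ bonds, plus one π bond — 3 electron domains, sp2.
C3 carries 3 σ bonds, plus one π bond, giving a steric number of 3, so it is sp2.
C4 (2 σ bonds, plus two π bonds) has steric number 2: sp.
C5 is sp2: 3 σ bonds, plus one π bond, 3 electron-density regions.
C6 is sp3: 4 σ bonds, 4 electron-density regions.
C7 carries 2 σ bonds, plus two π bonds, giving a steric number of 2, so it is sp.
C8 — 2 σ bonds, plus two π bonds. Steric number 2, so sp.
C9 has 2 σ bonds, plus two π bonds: steric number 2 → sp.

C1 sp2, C2 sp2, C3 sp2, C4 sp, C5 sp2, C6 sp3, C7 sp, C8 sp, C9 sp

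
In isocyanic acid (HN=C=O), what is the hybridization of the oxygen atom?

The oxygen atom carries 1 σ bond and 2 lone pairs, plus one π bond, giving a steric number of 3, so it is sp2.

sp^2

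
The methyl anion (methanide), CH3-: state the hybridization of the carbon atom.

Three σ bonds + one lone pair = steric number 4 → sp3, pyramidal.

sp3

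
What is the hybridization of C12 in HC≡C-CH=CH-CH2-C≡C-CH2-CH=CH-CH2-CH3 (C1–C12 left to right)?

sp³

C12 is sp3: 4 σ bonds, 4 electron-density regions.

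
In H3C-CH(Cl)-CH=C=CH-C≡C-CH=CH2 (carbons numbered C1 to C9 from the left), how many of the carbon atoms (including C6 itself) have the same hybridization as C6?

3

C6 is sp (two π bonds).
C1: sp3
C2: sp3
C3: sp2
C4: sp ✓
C5: sp2
C6: sp ✓
C7: sp ✓
C8: sp2
C9: sp2
3 carbons are sp.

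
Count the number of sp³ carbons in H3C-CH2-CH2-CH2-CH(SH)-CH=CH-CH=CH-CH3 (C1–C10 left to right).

6

C1: sp3 ✓
C2: sp3 ✓
C3: sp3 ✓
C4: sp3 ✓
C5: sp3 ✓
C6: sp2
C7: sp2
C8: sp2
C9: sp2
C10: sp3 ✓
C1, C2, C3, C4, C5, C10 → 6 sp3 carbons.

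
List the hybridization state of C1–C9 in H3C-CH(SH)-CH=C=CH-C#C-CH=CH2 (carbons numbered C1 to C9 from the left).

C1 sp3, C2 sp3, C3 sp2, C4 sp, C5 sp2, C6 sp, C7 sp, C8 sp2, C9 sp2

C1 is sp3: 4 σ bonds, 4 electron-density regions.
C2 — 4 σ bonds. Steric number 4, so sp3.
C3 (3 σ bonds, plus one π bond) has steric number 3: sp2.
C4 carries 2 σ bonds, plus two π bonds, giving a steric number of 2, so it is sp.
C5 (3 σ bonds, plus one π bond) has steric number 3: sp2.
C6 is sp: 2 σ bonds, plus two π bonds, 2 electron-density regions.
C7 (2 σ bonds, plus two π bonds) has steric number 2: sp.
C8 carries 3 σ bonds, plus one π bond, giving a steric number of 3, so it is sp2.
C9 carries 3 σ bonds, plus one π bond, giving a steric number of 3, so it is sp2.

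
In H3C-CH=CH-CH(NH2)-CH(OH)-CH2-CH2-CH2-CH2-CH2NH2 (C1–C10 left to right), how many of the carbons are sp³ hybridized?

8

C1: sp3 ✓
C2: sp2
C3: sp2
C4: sp3 ✓
C5: sp3 ✓
C6: sp3 ✓
C7: sp3 ✓
C8: sp3 ✓
C9: sp3 ✓
C10: sp3 ✓
C1, C4, C5, C6, C7, C8, C9, C10 → 8 sp3 carbons.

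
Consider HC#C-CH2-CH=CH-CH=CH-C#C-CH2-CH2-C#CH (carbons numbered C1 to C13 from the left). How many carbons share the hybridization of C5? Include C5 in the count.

4

C5 is sp2 (one π bond).
C1: sp
C2: sp
C3: sp3
C4: sp2 ✓
C5: sp2 ✓
C6: sp2 ✓
C7: sp2 ✓
C8: sp
C9: sp
C10: sp3
C11: sp3
C12: sp
C13: sp
4 carbons are sp2.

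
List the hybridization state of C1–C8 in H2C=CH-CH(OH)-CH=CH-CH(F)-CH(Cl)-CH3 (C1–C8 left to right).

C1 sp2, C2 sp2, C3 sp3, C4 sp2, C5 sp2, C6 sp3, C7 sp3, C8 sp3

C1 carries 3 σ bonds, plus one π bond, giving a steric number of 3, so it is sp2.
C2 is sp2: 3 σ bonds, plus one π bond, 3 electron-density regions.
C3 is sp3: 4 σ bonds, 4 electron-density regions.
C4 (3 σ bonds, plus one π bond) has steric number 3: sp2.
C5: 3 σ bonds, plus one π bond — 3 electron domains, sp2.
C6 has 4 σ bonds: steric number 4 → sp3.
C7 is sp3: 4 σ bonds, 4 electron-density regions.
C8 — 4 σ bonds. Steric number 4, so sp3.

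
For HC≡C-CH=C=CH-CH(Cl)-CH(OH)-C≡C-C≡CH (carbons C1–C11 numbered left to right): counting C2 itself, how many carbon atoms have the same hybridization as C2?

7

C2 is sp (two π bonds).
C1: sp ✓
C2: sp ✓
C3: sp2
C4: sp ✓
C5: sp2
C6: sp3
C7: sp3
C8: sp ✓
C9: sp ✓
C10: sp ✓
C11: sp ✓
7 carbons are sp.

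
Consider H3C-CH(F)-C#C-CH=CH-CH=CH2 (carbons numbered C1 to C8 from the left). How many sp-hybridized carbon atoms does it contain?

C1: sp3
C2: sp3
C3: sp ✓
C4: sp ✓
C5: sp2
C6: sp2
C7: sp2
C8: sp2
C3, C4 → 2 sp carbons.

2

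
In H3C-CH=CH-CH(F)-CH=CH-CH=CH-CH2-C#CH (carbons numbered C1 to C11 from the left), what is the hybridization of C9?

sp^3

C9 (4 σ bonds) has steric number 4: sp3.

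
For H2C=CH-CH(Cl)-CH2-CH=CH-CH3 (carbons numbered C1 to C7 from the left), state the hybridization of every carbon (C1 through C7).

C1 sp2, C2 sp2, C3 sp3, C4 sp3, C5 sp2, C6 sp2, C7 sp3

C1 carries 3 σ bonds, plus one π bond, giving a steric number of 3, so it is sp2.
C2: 3 σ bonds, plus one π bond — 3 electron domains, sp2.
C3 (4 σ bonds) has steric number 4: sp3.
C4: 4 σ bonds — 4 electron domains, sp3.
C5 is sp2: 3 σ bonds, plus one π bond, 3 electron-density regions.
C6 carries 3 σ bonds, plus one π bond, giving a steric number of 3, so it is sp2.
C7 is sp3: 4 σ bonds, 4 electron-density regions.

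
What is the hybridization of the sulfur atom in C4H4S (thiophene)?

Analogous to furan: one S lone pair in the aromatic π system, S is sp2.

sp^2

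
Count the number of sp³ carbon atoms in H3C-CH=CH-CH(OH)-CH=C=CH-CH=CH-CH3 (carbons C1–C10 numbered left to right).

C1: sp3 ✓
C2: sp2
C3: sp2
C4: sp3 ✓
C5: sp2
C6: sp
C7: sp2
C8: sp2
C9: sp2
C10: sp3 ✓
C1, C4, C10 → 3 sp3 carbons.

3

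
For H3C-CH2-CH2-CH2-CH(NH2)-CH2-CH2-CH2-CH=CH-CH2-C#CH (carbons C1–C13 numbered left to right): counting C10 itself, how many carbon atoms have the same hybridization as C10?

2

C10 is sp2 (one π bond).
C1: sp3
C2: sp3
C3: sp3
C4: sp3
C5: sp3
C6: sp3
C7: sp3
C8: sp3
C9: sp2 ✓
C10: sp2 ✓
C11: sp3
C12: sp
C13: sp
2 carbons are sp2.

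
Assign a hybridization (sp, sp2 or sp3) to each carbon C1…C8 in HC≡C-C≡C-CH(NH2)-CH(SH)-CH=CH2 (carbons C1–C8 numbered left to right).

C1 — 2 σ bonds, plus two π bonds. Steric number 2, so sp.
C2: 2 σ bonds, plus two π bonds; 2 regions of electron density → sp.
C3 has 2 σ bonds, plus two π bonds: steric number 2 → sp.
C4 is sp: 2 σ bonds, plus two π bonds, 2 electron-density regions.
C5 (4 σ bonds) has steric number 4: sp3.
C6 carries 4 σ bonds, giving a steric number of 4, so it is sp3.
C7 has 3 σ bonds, plus one π bond: steric number 3 → sp2.
C8 carries 3 σ bonds, plus one π bond, giving a steric number of 3, so it is sp2.

C1 sp, C2 sp, C3 sp, C4 sp, C5 sp3, C6 sp3, C7 sp2, C8 sp2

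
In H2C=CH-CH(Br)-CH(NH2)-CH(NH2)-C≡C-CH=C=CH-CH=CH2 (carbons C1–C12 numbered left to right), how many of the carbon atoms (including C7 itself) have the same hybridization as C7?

C7 is sp (two π bonds).
C1: sp2
C2: sp2
C3: sp3
C4: sp3
C5: sp3
C6: sp ✓
C7: sp ✓
C8: sp2
C9: sp ✓
C10: sp2
C11: sp2
C12: sp2
3 carbons are sp.

3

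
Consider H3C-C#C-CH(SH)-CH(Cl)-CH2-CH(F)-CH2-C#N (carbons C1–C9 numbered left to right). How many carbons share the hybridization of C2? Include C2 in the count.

C2 is sp (two π bonds).
C1: sp3
C2: sp ✓
C3: sp ✓
C4: sp3
C5: sp3
C6: sp3
C7: sp3
C8: sp3
C9: sp ✓
3 carbons are sp.

3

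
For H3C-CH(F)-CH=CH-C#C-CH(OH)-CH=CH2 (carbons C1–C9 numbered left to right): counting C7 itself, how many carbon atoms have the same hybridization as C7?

C7 is sp3 (only σ bonds).
C1: sp3 ✓
C2: sp3 ✓
C3: sp2
C4: sp2
C5: sp
C6: sp
C7: sp3 ✓
C8: sp2
C9: sp2
3 carbons are sp3.

3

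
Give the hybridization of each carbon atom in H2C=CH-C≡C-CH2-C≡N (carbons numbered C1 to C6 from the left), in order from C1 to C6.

C1 sp2, C2 sp2, C3 sp, C4 sp, C5 sp3, C6 sp

C1 — 3 σ bonds, plus one π bond. Steric number 3, so sp2.
C2 (3 σ bonds, plus one π bond) has steric number 3: sp2.
C3 has 2 σ bonds, plus two π bonds: steric number 2 → sp.
C4: 2 σ bonds, plus two π bonds — 2 electron domains, sp.
C5 — 4 σ bonds. Steric number 4, so sp3.
C6 (2 σ bonds, plus two π bonds) has steric number 2: sp.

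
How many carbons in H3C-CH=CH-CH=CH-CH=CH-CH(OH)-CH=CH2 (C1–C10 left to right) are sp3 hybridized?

2

C1: sp3 ✓
C2: sp2
C3: sp2
C4: sp2
C5: sp2
C6: sp2
C7: sp2
C8: sp3 ✓
C9: sp2
C10: sp2
C1, C8 → 2 sp3 carbons.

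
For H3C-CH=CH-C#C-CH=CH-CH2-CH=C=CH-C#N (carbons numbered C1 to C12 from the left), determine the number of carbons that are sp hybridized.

4

C1: sp3
C2: sp2
C3: sp2
C4: sp ✓
C5: sp ✓
C6: sp2
C7: sp2
C8: sp3
C9: sp2
C10: sp ✓
C11: sp2
C12: sp ✓
C4, C5, C10, C12 → 4 sp carbons.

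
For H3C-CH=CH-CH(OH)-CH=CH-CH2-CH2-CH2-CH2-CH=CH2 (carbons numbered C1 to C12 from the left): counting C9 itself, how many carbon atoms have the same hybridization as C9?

C9 is sp3 (only σ bonds).
C1: sp3 ✓
C2: sp2
C3: sp2
C4: sp3 ✓
C5: sp2
C6: sp2
C7: sp3 ✓
C8: sp3 ✓
C9: sp3 ✓
C10: sp3 ✓
C11: sp2
C12: sp2
6 carbons are sp3.

6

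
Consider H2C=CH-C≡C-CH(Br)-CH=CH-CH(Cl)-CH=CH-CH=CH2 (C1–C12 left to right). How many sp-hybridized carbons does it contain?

C1: sp2
C2: sp2
C3: sp ✓
C4: sp ✓
C5: sp3
C6: sp2
C7: sp2
C8: sp3
C9: sp2
C10: sp2
C11: sp2
C12: sp2
C3, C4 → 2 sp carbons.

2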